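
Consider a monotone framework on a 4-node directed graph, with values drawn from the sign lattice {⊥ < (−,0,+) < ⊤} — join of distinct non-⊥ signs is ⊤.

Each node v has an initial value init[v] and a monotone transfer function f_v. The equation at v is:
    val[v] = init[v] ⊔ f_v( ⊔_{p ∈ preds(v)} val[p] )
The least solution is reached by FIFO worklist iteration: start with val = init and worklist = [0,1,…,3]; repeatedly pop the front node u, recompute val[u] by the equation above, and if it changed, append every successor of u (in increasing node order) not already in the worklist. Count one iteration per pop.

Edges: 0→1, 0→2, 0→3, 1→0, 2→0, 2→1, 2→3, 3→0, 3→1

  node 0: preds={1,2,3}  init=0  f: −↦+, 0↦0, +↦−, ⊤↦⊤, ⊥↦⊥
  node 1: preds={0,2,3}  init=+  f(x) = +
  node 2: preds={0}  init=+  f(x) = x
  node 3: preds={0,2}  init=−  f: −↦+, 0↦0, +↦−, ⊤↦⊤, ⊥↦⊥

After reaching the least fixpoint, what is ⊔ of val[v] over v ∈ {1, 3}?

Trace (6 dequeues):
  [1] u=0 | in ⊤ | out ⊤ | prev 0 | push {}
  [2] u=1 | in ⊤ | out + | ==
  [3] u=2 | in ⊤ | out ⊤ | prev + | push {0,1}
  [4] u=3 | in ⊤ | out ⊤ | prev − | push {}
  [5] u=0 | in ⊤ | out ⊤ | ==
  [6] u=1 | in ⊤ | out + | ==

Converged values:
  [0] ⊤
  [1] +
  [2] ⊤
  [3] ⊤

⊤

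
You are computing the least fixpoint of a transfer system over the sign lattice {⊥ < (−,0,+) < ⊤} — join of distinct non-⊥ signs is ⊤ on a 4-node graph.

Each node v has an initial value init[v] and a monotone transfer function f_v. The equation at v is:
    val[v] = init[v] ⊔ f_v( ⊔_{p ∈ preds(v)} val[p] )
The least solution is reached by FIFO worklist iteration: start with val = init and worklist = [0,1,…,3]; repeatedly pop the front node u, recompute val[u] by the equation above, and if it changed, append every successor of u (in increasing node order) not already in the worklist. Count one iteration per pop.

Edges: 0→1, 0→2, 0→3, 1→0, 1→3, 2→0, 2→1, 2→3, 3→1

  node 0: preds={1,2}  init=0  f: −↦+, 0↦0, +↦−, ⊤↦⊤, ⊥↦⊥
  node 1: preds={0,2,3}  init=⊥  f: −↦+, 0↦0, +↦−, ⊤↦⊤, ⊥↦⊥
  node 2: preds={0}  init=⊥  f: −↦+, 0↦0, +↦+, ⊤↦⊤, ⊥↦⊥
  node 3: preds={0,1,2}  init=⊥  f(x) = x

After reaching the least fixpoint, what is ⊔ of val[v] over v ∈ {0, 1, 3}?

Trace (6 dequeues):
  [1] u=0 | in ⊥ | out 0 | ==
  [2] u=1 | in 0 | out 0 | prev ⊥ | push {0}
  [3] u=2 | in 0 | out 0 | prev ⊥ | push {1}
  [4] u=3 | in 0 | out 0 | prev ⊥ | push {}
  [5] u=0 | in 0 | out 0 | ==
  [6] u=1 | in 0 | out 0 | ==

Converged values:
  [0] 0
  [1] 0
  [2] 0
  [3] 0

0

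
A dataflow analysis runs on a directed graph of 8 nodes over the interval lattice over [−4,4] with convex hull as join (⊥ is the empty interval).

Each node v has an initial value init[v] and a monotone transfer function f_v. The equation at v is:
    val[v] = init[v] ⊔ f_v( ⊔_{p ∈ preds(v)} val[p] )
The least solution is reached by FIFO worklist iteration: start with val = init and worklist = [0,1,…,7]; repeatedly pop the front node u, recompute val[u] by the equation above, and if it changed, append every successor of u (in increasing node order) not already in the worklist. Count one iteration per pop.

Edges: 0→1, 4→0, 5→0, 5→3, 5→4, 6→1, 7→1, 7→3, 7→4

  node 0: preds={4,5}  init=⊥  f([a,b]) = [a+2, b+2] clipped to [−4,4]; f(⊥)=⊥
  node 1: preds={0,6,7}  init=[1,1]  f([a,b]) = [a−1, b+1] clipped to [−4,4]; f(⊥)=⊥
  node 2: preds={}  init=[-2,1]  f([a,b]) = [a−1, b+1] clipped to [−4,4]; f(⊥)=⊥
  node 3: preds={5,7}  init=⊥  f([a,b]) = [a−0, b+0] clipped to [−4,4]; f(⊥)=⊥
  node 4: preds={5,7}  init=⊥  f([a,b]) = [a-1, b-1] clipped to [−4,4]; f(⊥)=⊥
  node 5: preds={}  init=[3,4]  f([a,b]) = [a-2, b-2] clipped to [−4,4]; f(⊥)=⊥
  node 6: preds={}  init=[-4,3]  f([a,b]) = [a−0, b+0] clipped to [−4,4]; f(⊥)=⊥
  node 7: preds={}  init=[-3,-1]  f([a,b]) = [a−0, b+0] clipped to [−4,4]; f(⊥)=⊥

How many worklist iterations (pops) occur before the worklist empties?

10

Worklist (10 pops):
  #1 pop 0: in=[3,4] → [4,4] (was ⊥); enqueue []
  #2 pop 1: in=[-4,4] → [-4,4] (was [1,1]); enqueue []
  #3 pop 2: in=⊥ → [-2,1] (no change)
  #4 pop 3: in=[-3,4] → [-3,4] (was ⊥); enqueue []
  #5 pop 4: in=[-3,4] → [-4,3] (was ⊥); enqueue [0]
  #6 pop 5: in=⊥ → [3,4] (no change)
  #7 pop 6: in=⊥ → [-4,3] (no change)
  #8 pop 7: in=⊥ → [-3,-1] (no change)
  #9 pop 0: in=[-4,4] → [-2,4] (was [4,4]); enqueue [1]
  #10 pop 1: in=[-4,4] → [-4,4] (no change)

Fixpoint:
  val[0] = [-2,4]
  val[1] = [-4,4]
  val[2] = [-2,1]
  val[3] = [-3,4]
  val[4] = [-4,3]
  val[5] = [3,4]
  val[6] = [-4,3]
  val[7] = [-3,-1]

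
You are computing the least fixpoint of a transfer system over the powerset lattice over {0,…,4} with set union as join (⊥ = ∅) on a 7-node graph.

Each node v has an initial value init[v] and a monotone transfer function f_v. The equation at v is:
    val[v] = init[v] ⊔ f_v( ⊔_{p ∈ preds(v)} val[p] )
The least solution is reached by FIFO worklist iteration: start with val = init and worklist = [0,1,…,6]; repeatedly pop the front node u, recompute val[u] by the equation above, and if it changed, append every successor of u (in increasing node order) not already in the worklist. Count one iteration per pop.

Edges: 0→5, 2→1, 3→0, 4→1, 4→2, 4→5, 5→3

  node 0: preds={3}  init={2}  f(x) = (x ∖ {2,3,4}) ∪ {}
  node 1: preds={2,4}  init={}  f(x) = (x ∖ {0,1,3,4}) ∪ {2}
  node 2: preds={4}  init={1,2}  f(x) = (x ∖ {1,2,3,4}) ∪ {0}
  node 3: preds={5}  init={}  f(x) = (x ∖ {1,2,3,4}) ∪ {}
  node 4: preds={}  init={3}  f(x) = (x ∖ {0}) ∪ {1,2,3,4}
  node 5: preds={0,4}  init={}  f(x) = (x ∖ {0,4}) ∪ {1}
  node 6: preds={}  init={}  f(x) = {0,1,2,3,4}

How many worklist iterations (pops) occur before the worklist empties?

Worklist (10 pops):
  #1 pop 0: in={} → {2} (no change)
  #2 pop 1: in={1,2,3} → {2} (was {}); enqueue []
  #3 pop 2: in={3} → {0,1,2} (was {1,2}); enqueue [1]
  #4 pop 3: in={} → {} (no change)
  #5 pop 4: in={} → {1,2,3,4} (was {3}); enqueue [2]
  #6 pop 5: in={1,2,3,4} → {1,2,3} (was {}); enqueue [3]
  #7 pop 6: in={} → {0,1,2,3,4} (was {}); enqueue []
  #8 pop 1: in={0,1,2,3,4} → {2} (no change)
  #9 pop 2: in={1,2,3,4} → {0,1,2} (no change)
  #10 pop 3: in={1,2,3} → {} (no change)

Fixpoint:
  val[0] = {2}
  val[1] = {2}
  val[2] = {0,1,2}
  val[3] = {}
  val[4] = {1,2,3,4}
  val[5] = {1,2,3}
  val[6] = {0,1,2,3,4}

10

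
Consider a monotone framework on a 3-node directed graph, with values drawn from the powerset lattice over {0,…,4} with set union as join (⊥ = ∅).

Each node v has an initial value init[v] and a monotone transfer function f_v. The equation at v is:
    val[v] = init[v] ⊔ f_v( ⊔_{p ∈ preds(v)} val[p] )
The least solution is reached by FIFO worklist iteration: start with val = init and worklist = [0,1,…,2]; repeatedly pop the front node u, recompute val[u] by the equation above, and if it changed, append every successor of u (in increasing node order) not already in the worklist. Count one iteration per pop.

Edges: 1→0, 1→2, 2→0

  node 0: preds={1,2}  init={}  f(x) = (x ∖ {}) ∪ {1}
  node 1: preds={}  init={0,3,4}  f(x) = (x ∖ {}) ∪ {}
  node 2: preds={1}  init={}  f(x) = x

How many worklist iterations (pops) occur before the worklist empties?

4

Trace (4 dequeues):
  [1] u=0 | in {0,3,4} | out {0,1,3,4} | prev {} | push {}
  [2] u=1 | in {} | out {0,3,4} | ==
  [3] u=2 | in {0,3,4} | out {0,3,4} | prev {} | push {0}
  [4] u=0 | in {0,3,4} | out {0,1,3,4} | ==

Converged values:
  [0] {0,1,3,4}
  [1] {0,3,4}
  [2] {0,3,4}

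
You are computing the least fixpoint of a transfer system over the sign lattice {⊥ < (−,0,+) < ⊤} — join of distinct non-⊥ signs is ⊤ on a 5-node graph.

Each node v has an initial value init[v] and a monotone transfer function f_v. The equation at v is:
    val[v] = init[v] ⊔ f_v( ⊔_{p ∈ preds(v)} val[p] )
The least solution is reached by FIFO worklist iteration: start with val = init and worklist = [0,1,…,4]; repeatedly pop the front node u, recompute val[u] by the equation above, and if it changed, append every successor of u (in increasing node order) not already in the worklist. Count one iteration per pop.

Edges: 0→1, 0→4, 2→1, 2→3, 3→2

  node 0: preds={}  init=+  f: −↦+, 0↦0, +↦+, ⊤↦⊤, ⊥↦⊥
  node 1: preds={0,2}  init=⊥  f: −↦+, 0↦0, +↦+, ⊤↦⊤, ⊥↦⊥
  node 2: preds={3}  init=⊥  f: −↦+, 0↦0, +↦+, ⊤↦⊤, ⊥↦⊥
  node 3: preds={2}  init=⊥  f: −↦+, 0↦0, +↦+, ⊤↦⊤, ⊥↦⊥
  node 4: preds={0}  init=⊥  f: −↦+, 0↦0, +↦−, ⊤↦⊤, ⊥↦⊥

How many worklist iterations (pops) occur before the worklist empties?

Iteration log — 5 steps:
  step 1. node 0  ⊔preds=⊥  new=+  stable
  step 2. node 1  ⊔preds=+  new=+  old=⊥  +wl: 
  step 3. node 2  ⊔preds=⊥  new=⊥  stable
  step 4. node 3  ⊔preds=⊥  new=⊥  stable
  step 5. node 4  ⊔preds=+  new=−  old=⊥  +wl: 

Least fixpoint reached:
  node 0: +
  node 1: +
  node 2: ⊥
  node 3: ⊥
  node 4: −

5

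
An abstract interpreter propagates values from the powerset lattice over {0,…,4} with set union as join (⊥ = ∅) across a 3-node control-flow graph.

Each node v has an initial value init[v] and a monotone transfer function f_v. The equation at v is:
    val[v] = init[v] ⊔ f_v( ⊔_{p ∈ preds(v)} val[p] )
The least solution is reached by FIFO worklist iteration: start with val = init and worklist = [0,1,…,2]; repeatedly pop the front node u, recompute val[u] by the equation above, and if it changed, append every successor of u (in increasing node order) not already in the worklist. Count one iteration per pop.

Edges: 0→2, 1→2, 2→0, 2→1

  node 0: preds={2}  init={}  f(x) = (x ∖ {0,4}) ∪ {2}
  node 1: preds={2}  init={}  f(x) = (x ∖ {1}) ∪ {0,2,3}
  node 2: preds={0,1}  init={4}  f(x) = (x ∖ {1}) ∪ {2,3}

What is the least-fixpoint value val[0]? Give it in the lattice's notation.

Iteration log — 6 steps:
  step 1. node 0  ⊔preds={4}  new={2}  old={}  +wl: 
  step 2. node 1  ⊔preds={4}  new={0,2,3,4}  old={}  +wl: 
  step 3. node 2  ⊔preds={0,2,3,4}  new={0,2,3,4}  old={4}  +wl: 0,1
  step 4. node 0  ⊔preds={0,2,3,4}  new={2,3}  old={2}  +wl: 2
  step 5. node 1  ⊔preds={0,2,3,4}  new={0,2,3,4}  stable
  step 6. node 2  ⊔preds={0,2,3,4}  new={0,2,3,4}  stable

Least fixpoint reached:
  node 0: {2,3}
  node 1: {0,2,3,4}
  node 2: {0,2,3,4}

{2,3}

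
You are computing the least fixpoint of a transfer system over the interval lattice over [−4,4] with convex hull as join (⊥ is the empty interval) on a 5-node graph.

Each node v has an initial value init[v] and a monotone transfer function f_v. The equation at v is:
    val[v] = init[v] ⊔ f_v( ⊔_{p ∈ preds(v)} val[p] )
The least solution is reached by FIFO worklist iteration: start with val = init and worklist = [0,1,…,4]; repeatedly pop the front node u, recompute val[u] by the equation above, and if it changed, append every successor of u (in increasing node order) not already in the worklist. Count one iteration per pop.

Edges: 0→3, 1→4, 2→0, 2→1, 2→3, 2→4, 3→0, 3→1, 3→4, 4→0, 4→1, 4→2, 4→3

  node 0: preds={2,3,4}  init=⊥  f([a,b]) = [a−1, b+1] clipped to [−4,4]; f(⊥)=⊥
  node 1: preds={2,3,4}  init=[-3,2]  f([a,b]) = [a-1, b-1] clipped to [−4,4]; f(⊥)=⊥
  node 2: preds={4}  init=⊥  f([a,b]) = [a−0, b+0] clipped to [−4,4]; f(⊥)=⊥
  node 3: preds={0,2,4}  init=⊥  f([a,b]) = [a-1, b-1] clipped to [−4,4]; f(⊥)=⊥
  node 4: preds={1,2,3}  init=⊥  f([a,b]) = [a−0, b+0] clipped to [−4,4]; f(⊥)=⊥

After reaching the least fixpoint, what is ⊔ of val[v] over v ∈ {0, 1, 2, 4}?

Worklist (17 pops):
  #1 pop 0: in=⊥ → ⊥ (no change)
  #2 pop 1: in=⊥ → [-3,2] (no change)
  #3 pop 2: in=⊥ → ⊥ (no change)
  #4 pop 3: in=⊥ → ⊥ (no change)
  #5 pop 4: in=[-3,2] → [-3,2] (was ⊥); enqueue [0,1,2,3]
  #6 pop 0: in=[-3,2] → [-4,3] (was ⊥); enqueue []
  #7 pop 1: in=[-3,2] → [-4,2] (was [-3,2]); enqueue [4]
  #8 pop 2: in=[-3,2] → [-3,2] (was ⊥); enqueue [0,1]
  #9 pop 3: in=[-4,3] → [-4,2] (was ⊥); enqueue []
  #10 pop 4: in=[-4,2] → [-4,2] (was [-3,2]); enqueue [2,3]
  #11 pop 0: in=[-4,2] → [-4,3] (no change)
  #12 pop 1: in=[-4,2] → [-4,2] (no change)
  #13 pop 2: in=[-4,2] → [-4,2] (was [-3,2]); enqueue [0,1,4]
  #14 pop 3: in=[-4,3] → [-4,2] (no change)
  #15 pop 0: in=[-4,2] → [-4,3] (no change)
  #16 pop 1: in=[-4,2] → [-4,2] (no change)
  #17 pop 4: in=[-4,2] → [-4,2] (no change)

Fixpoint:
  val[0] = [-4,3]
  val[1] = [-4,2]
  val[2] = [-4,2]
  val[3] = [-4,2]
  val[4] = [-4,2]

[-4,3]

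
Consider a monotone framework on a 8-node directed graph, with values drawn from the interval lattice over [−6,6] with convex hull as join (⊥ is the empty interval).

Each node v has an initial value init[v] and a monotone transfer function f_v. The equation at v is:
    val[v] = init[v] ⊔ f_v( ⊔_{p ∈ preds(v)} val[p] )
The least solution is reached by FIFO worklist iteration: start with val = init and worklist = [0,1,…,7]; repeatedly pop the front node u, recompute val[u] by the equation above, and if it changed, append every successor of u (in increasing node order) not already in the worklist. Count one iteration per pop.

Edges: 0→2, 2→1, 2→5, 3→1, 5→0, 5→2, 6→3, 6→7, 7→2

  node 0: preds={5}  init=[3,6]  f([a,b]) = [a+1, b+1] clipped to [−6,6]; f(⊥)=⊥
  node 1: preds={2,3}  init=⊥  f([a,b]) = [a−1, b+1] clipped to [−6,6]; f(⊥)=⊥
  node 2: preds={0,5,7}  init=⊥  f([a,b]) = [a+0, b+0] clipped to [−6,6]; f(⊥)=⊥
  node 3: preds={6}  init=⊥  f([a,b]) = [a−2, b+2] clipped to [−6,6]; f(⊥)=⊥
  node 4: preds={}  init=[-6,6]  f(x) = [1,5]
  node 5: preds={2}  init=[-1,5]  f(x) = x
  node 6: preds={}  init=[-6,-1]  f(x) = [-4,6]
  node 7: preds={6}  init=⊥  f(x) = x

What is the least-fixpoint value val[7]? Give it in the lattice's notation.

Trace (16 dequeues):
  [1] u=0 | in [-1,5] | out [0,6] | prev [3,6] | push {}
  [2] u=1 | in ⊥ | out ⊥ | ==
  [3] u=2 | in [-1,6] | out [-1,6] | prev ⊥ | push {1}
  [4] u=3 | in [-6,-1] | out [-6,1] | prev ⊥ | push {}
  [5] u=4 | in ⊥ | out [-6,6] | ==
  [6] u=5 | in [-1,6] | out [-1,6] | prev [-1,5] | push {0,2}
  [7] u=6 | in ⊥ | out [-6,6] | prev [-6,-1] | push {3}
  [8] u=7 | in [-6,6] | out [-6,6] | prev ⊥ | push {}
  [9] u=1 | in [-6,6] | out [-6,6] | prev ⊥ | push {}
  [10] u=0 | in [-1,6] | out [0,6] | ==
  [11] u=2 | in [-6,6] | out [-6,6] | prev [-1,6] | push {1,5}
  [12] u=3 | in [-6,6] | out [-6,6] | prev [-6,1] | push {}
  [13] u=1 | in [-6,6] | out [-6,6] | ==
  [14] u=5 | in [-6,6] | out [-6,6] | prev [-1,6] | push {0,2}
  [15] u=0 | in [-6,6] | out [-5,6] | prev [0,6] | push {}
  [16] u=2 | in [-6,6] | out [-6,6] | ==

Converged values:
  [0] [-5,6]
  [1] [-6,6]
  [2] [-6,6]
  [3] [-6,6]
  [4] [-6,6]
  [5] [-6,6]
  [6] [-6,6]
  [7] [-6,6]

[-6,6]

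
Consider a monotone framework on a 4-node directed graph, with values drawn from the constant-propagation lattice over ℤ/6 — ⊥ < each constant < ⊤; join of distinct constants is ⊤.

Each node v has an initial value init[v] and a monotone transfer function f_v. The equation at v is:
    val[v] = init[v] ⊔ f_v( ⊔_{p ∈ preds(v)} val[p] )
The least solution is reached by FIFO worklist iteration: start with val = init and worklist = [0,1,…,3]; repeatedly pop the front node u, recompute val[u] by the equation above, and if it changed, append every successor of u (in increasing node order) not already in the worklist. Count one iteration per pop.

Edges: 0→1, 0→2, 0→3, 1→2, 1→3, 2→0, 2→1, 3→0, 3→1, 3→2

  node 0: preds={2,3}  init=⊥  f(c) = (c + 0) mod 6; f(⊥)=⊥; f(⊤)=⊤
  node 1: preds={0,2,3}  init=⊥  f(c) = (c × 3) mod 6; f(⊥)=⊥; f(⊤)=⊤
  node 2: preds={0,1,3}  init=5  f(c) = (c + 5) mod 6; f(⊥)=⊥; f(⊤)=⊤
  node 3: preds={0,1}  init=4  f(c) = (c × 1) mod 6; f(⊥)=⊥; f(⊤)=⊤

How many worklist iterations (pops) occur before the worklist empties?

Iteration log — 7 steps:
  step 1. node 0  ⊔preds=⊤  new=⊤  old=⊥  +wl: 
  step 2. node 1  ⊔preds=⊤  new=⊤  old=⊥  +wl: 
  step 3. node 2  ⊔preds=⊤  new=⊤  old=5  +wl: 0,1
  step 4. node 3  ⊔preds=⊤  new=⊤  old=4  +wl: 2
  step 5. node 0  ⊔preds=⊤  new=⊤  stable
  step 6. node 1  ⊔preds=⊤  new=⊤  stable
  step 7. node 2  ⊔preds=⊤  new=⊤  stable

Least fixpoint reached:
  node 0: ⊤
  node 1: ⊤
  node 2: ⊤
  node 3: ⊤

7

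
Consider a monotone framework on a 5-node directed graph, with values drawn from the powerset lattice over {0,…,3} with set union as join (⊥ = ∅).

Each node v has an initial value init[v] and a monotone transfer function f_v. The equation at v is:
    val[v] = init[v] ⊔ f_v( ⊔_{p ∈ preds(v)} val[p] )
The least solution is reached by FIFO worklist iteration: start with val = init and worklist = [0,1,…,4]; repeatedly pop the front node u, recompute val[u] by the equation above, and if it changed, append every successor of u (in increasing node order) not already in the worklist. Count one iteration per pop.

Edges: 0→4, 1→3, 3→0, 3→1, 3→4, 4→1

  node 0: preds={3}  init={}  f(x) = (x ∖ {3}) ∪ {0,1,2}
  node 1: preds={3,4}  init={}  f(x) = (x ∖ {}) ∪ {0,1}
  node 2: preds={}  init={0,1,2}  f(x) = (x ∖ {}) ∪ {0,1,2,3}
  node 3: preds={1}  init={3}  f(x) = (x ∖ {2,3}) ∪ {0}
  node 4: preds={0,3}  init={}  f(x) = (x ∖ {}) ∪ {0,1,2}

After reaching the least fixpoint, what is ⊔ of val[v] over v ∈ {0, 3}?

{0,1,2,3}

Worklist (8 pops):
  #1 pop 0: in={3} → {0,1,2} (was {}); enqueue []
  #2 pop 1: in={3} → {0,1,3} (was {}); enqueue []
  #3 pop 2: in={} → {0,1,2,3} (was {0,1,2}); enqueue []
  #4 pop 3: in={0,1,3} → {0,1,3} (was {3}); enqueue [0,1]
  #5 pop 4: in={0,1,2,3} → {0,1,2,3} (was {}); enqueue []
  #6 pop 0: in={0,1,3} → {0,1,2} (no change)
  #7 pop 1: in={0,1,2,3} → {0,1,2,3} (was {0,1,3}); enqueue [3]
  #8 pop 3: in={0,1,2,3} → {0,1,3} (no change)

Fixpoint:
  val[0] = {0,1,2}
  val[1] = {0,1,2,3}
  val[2] = {0,1,2,3}
  val[3] = {0,1,3}
  val[4] = {0,1,2,3}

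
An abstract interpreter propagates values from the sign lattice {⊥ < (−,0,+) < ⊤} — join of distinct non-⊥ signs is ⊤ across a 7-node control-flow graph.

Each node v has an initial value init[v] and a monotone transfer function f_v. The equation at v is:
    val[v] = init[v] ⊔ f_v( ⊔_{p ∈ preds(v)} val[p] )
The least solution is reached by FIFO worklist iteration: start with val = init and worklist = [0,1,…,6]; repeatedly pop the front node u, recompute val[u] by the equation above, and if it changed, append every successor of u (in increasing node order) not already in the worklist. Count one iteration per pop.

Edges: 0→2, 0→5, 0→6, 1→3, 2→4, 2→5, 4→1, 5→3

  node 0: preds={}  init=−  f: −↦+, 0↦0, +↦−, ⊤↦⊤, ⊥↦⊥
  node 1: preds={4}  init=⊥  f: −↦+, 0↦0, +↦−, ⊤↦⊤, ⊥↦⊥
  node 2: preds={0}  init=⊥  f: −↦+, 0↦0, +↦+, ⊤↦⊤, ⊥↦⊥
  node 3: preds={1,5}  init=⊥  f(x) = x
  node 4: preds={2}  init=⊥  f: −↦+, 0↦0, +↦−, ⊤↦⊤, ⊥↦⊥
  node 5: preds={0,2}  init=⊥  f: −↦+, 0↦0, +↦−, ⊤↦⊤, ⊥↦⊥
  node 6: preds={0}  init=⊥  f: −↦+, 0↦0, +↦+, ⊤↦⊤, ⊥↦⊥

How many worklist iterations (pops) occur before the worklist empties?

Iteration log — 9 steps:
  step 1. node 0  ⊔preds=⊥  new=−  stable
  step 2. node 1  ⊔preds=⊥  new=⊥  stable
  step 3. node 2  ⊔preds=−  new=+  old=⊥  +wl: 
  step 4. node 3  ⊔preds=⊥  new=⊥  stable
  step 5. node 4  ⊔preds=+  new=−  old=⊥  +wl: 1
  step 6. node 5  ⊔preds=⊤  new=⊤  old=⊥  +wl: 3
  step 7. node 6  ⊔preds=−  new=+  old=⊥  +wl: 
  step 8. node 1  ⊔preds=−  new=+  old=⊥  +wl: 
  step 9. node 3  ⊔preds=⊤  new=⊤  old=⊥  +wl: 

Least fixpoint reached:
  node 0: −
  node 1: +
  node 2: +
  node 3: ⊤
  node 4: −
  node 5: ⊤
  node 6: +

9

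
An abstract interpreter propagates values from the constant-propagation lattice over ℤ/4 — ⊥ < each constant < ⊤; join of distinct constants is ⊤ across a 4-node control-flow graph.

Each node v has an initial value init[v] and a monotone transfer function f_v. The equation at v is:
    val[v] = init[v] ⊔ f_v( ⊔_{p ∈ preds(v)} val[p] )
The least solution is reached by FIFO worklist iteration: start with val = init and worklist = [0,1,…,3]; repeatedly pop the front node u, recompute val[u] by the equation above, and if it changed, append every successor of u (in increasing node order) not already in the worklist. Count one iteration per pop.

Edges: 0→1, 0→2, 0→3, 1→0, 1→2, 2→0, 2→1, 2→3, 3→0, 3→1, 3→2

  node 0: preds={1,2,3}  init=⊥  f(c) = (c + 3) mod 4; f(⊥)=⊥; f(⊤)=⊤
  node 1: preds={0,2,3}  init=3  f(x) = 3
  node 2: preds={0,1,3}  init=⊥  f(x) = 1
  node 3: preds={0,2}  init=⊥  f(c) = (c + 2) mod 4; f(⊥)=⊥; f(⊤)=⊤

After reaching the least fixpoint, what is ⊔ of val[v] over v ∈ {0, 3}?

⊤

Iteration log — 8 steps:
  step 1. node 0  ⊔preds=3  new=2  old=⊥  +wl: 
  step 2. node 1  ⊔preds=2  new=3  stable
  step 3. node 2  ⊔preds=⊤  new=1  old=⊥  +wl: 0,1
  step 4. node 3  ⊔preds=⊤  new=⊤  old=⊥  +wl: 2
  step 5. node 0  ⊔preds=⊤  new=⊤  old=2  +wl: 3
  step 6. node 1  ⊔preds=⊤  new=3  stable
  step 7. node 2  ⊔preds=⊤  new=1  stable
  step 8. node 3  ⊔preds=⊤  new=⊤  stable

Least fixpoint reached:
  node 0: ⊤
  node 1: 3
  node 2: 1
  node 3: ⊤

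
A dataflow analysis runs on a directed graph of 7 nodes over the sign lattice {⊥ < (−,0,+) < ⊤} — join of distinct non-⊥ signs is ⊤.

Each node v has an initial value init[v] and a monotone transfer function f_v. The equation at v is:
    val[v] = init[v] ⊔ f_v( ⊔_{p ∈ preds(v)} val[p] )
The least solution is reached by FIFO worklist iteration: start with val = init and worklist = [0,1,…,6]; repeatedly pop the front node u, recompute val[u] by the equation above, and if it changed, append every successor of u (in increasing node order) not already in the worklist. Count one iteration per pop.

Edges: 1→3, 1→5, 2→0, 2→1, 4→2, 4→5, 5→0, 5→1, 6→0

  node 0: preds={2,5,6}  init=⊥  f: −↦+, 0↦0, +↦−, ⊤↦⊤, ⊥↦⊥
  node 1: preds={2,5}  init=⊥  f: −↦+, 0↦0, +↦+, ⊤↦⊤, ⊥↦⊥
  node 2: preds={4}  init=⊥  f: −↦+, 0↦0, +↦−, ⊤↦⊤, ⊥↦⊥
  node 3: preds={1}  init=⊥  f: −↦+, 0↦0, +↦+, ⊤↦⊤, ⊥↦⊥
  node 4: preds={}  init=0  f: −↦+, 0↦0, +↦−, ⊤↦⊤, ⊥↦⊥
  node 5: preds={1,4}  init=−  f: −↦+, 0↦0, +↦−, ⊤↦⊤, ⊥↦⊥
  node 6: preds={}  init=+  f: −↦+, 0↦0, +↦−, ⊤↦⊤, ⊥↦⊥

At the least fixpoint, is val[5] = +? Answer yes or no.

no

Trace (11 dequeues):
  [1] u=0 | in ⊤ | out ⊤ | prev ⊥ | push {}
  [2] u=1 | in − | out + | prev ⊥ | push {}
  [3] u=2 | in 0 | out 0 | prev ⊥ | push {0,1}
  [4] u=3 | in + | out + | prev ⊥ | push {}
  [5] u=4 | in ⊥ | out 0 | ==
  [6] u=5 | in ⊤ | out ⊤ | prev − | push {}
  [7] u=6 | in ⊥ | out + | ==
  [8] u=0 | in ⊤ | out ⊤ | ==
  [9] u=1 | in ⊤ | out ⊤ | prev + | push {3,5}
  [10] u=3 | in ⊤ | out ⊤ | prev + | push {}
  [11] u=5 | in ⊤ | out ⊤ | ==

Converged values:
  [0] ⊤
  [1] ⊤
  [2] 0
  [3] ⊤
  [4] 0
  [5] ⊤
  [6] +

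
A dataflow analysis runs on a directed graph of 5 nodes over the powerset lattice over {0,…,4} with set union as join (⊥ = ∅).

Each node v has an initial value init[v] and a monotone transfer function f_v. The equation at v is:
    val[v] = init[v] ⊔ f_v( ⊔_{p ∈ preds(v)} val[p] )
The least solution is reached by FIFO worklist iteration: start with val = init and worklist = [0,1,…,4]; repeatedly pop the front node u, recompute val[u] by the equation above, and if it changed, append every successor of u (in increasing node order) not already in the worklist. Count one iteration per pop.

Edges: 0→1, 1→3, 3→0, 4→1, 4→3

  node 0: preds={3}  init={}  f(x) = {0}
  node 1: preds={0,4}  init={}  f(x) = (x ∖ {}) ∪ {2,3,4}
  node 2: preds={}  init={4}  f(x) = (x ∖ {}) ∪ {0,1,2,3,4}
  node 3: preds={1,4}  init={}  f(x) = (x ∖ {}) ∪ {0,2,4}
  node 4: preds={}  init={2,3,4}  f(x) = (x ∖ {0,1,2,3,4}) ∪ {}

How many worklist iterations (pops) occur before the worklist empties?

Worklist (6 pops):
  #1 pop 0: in={} → {0} (was {}); enqueue []
  #2 pop 1: in={0,2,3,4} → {0,2,3,4} (was {}); enqueue []
  #3 pop 2: in={} → {0,1,2,3,4} (was {4}); enqueue []
  #4 pop 3: in={0,2,3,4} → {0,2,3,4} (was {}); enqueue [0]
  #5 pop 4: in={} → {2,3,4} (no change)
  #6 pop 0: in={0,2,3,4} → {0} (no change)

Fixpoint:
  val[0] = {0}
  val[1] = {0,2,3,4}
  val[2] = {0,1,2,3,4}
  val[3] = {0,2,3,4}
  val[4] = {2,3,4}

6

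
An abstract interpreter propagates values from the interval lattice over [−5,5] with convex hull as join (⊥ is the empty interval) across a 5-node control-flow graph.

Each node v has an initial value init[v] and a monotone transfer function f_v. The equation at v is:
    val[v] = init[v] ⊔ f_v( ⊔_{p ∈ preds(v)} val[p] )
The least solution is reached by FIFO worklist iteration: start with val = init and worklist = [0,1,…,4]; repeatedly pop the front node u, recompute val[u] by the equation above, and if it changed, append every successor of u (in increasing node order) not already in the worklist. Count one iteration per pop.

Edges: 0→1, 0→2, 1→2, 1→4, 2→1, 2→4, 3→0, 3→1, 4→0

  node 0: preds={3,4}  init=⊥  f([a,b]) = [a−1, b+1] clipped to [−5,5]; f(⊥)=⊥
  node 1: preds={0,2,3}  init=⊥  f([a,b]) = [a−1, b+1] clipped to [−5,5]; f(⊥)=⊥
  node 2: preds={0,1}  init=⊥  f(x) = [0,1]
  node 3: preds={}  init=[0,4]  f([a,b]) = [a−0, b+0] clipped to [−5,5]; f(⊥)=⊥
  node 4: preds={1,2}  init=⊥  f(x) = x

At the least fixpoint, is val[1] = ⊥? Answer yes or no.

Iteration log — 15 steps:
  step 1. node 0  ⊔preds=[0,4]  new=[-1,5]  old=⊥  +wl: 
  step 2. node 1  ⊔preds=[-1,5]  new=[-2,5]  old=⊥  +wl: 
  step 3. node 2  ⊔preds=[-2,5]  new=[0,1]  old=⊥  +wl: 1
  step 4. node 3  ⊔preds=⊥  new=[0,4]  stable
  step 5. node 4  ⊔preds=[-2,5]  new=[-2,5]  old=⊥  +wl: 0
  step 6. node 1  ⊔preds=[-1,5]  new=[-2,5]  stable
  step 7. node 0  ⊔preds=[-2,5]  new=[-3,5]  old=[-1,5]  +wl: 1,2
  step 8. node 1  ⊔preds=[-3,5]  new=[-4,5]  old=[-2,5]  +wl: 4
  step 9. node 2  ⊔preds=[-4,5]  new=[0,1]  stable
  step 10. node 4  ⊔preds=[-4,5]  new=[-4,5]  old=[-2,5]  +wl: 0
  step 11. node 0  ⊔preds=[-4,5]  new=[-5,5]  old=[-3,5]  +wl: 1,2
  step 12. node 1  ⊔preds=[-5,5]  new=[-5,5]  old=[-4,5]  +wl: 4
  step 13. node 2  ⊔preds=[-5,5]  new=[0,1]  stable
  step 14. node 4  ⊔preds=[-5,5]  new=[-5,5]  old=[-4,5]  +wl: 0
  step 15. node 0  ⊔preds=[-5,5]  new=[-5,5]  stable

Least fixpoint reached:
  node 0: [-5,5]
  node 1: [-5,5]
  node 2: [0,1]
  node 3: [0,4]
  node 4: [-5,5]

no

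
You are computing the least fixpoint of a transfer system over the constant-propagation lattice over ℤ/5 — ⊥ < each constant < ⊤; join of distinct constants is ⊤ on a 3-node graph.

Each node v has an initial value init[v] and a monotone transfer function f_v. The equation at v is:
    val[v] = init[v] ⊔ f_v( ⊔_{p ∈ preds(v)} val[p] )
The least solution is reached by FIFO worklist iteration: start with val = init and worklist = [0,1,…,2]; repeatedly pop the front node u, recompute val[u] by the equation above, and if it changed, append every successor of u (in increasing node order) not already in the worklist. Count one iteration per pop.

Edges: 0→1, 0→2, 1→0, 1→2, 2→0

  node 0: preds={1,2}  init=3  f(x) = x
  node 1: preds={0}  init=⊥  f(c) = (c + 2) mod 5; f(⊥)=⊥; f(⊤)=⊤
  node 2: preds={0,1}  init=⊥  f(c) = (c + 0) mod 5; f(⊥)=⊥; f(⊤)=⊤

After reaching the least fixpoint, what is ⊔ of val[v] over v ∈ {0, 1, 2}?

Worklist (7 pops):
  #1 pop 0: in=⊥ → 3 (no change)
  #2 pop 1: in=3 → 0 (was ⊥); enqueue [0]
  #3 pop 2: in=⊤ → ⊤ (was ⊥); enqueue []
  #4 pop 0: in=⊤ → ⊤ (was 3); enqueue [1,2]
  #5 pop 1: in=⊤ → ⊤ (was 0); enqueue [0]
  #6 pop 2: in=⊤ → ⊤ (no change)
  #7 pop 0: in=⊤ → ⊤ (no change)

Fixpoint:
  val[0] = ⊤
  val[1] = ⊤
  val[2] = ⊤

⊤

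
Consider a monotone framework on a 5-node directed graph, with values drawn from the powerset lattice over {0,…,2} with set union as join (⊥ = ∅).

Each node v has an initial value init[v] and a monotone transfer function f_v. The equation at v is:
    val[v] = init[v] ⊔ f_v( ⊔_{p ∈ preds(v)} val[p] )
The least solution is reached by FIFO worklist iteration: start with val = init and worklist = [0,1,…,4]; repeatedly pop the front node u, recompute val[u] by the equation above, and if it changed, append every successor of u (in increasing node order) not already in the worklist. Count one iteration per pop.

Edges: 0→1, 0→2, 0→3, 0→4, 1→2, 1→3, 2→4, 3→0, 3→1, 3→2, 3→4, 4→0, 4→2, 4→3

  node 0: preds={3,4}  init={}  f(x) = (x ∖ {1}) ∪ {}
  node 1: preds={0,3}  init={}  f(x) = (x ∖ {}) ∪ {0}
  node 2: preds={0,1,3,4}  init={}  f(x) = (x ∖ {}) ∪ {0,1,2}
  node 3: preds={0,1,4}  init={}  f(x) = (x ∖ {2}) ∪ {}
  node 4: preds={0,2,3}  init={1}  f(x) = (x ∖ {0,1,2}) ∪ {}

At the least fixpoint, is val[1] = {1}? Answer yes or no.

Worklist (10 pops):
  #1 pop 0: in={1} → {} (no change)
  #2 pop 1: in={} → {0} (was {}); enqueue []
  #3 pop 2: in={0,1} → {0,1,2} (was {}); enqueue []
  #4 pop 3: in={0,1} → {0,1} (was {}); enqueue [0,1,2]
  #5 pop 4: in={0,1,2} → {1} (no change)
  #6 pop 0: in={0,1} → {0} (was {}); enqueue [3,4]
  #7 pop 1: in={0,1} → {0,1} (was {0}); enqueue []
  #8 pop 2: in={0,1} → {0,1,2} (no change)
  #9 pop 3: in={0,1} → {0,1} (no change)
  #10 pop 4: in={0,1,2} → {1} (no change)

Fixpoint:
  val[0] = {0}
  val[1] = {0,1}
  val[2] = {0,1,2}
  val[3] = {0,1}
  val[4] = {1}

no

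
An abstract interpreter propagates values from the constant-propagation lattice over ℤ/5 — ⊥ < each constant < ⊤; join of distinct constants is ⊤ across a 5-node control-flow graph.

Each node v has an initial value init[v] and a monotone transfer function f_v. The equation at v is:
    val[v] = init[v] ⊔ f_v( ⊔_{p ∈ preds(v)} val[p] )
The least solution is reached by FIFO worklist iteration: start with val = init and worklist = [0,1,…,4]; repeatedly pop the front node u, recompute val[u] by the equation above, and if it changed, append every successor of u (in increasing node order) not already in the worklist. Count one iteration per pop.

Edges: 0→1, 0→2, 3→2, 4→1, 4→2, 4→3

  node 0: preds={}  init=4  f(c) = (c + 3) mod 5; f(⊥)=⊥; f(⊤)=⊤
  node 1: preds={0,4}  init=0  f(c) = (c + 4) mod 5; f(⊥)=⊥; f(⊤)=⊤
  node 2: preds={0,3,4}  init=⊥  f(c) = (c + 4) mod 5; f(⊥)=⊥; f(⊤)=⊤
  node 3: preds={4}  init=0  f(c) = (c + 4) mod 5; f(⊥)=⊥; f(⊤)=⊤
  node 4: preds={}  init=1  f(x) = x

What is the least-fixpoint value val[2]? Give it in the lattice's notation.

Iteration log — 5 steps:
  step 1. node 0  ⊔preds=⊥  new=4  stable
  step 2. node 1  ⊔preds=⊤  new=⊤  old=0  +wl: 
  step 3. node 2  ⊔preds=⊤  new=⊤  old=⊥  +wl: 
  step 4. node 3  ⊔preds=1  new=0  stable
  step 5. node 4  ⊔preds=⊥  new=1  stable

Least fixpoint reached:
  node 0: 4
  node 1: ⊤
  node 2: ⊤
  node 3: 0
  node 4: 1

⊤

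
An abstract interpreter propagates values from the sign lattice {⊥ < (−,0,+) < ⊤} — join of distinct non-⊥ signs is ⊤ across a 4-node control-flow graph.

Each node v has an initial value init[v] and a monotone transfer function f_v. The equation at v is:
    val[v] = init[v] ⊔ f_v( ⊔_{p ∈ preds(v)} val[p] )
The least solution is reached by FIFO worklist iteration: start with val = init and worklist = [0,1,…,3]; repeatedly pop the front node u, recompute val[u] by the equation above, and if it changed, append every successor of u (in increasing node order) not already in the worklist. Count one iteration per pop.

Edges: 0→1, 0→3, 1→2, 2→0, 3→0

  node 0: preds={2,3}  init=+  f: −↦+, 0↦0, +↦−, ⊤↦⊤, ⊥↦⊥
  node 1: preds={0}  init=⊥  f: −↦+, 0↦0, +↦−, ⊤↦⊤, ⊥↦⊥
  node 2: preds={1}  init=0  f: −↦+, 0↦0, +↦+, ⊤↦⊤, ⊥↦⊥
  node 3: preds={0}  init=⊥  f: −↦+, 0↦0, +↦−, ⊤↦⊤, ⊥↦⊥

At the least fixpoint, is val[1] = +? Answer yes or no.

no

Trace (5 dequeues):
  [1] u=0 | in 0 | out ⊤ | prev + | push {}
  [2] u=1 | in ⊤ | out ⊤ | prev ⊥ | push {}
  [3] u=2 | in ⊤ | out ⊤ | prev 0 | push {0}
  [4] u=3 | in ⊤ | out ⊤ | prev ⊥ | push {}
  [5] u=0 | in ⊤ | out ⊤ | ==

Converged values:
  [0] ⊤
  [1] ⊤
  [2] ⊤
  [3] ⊤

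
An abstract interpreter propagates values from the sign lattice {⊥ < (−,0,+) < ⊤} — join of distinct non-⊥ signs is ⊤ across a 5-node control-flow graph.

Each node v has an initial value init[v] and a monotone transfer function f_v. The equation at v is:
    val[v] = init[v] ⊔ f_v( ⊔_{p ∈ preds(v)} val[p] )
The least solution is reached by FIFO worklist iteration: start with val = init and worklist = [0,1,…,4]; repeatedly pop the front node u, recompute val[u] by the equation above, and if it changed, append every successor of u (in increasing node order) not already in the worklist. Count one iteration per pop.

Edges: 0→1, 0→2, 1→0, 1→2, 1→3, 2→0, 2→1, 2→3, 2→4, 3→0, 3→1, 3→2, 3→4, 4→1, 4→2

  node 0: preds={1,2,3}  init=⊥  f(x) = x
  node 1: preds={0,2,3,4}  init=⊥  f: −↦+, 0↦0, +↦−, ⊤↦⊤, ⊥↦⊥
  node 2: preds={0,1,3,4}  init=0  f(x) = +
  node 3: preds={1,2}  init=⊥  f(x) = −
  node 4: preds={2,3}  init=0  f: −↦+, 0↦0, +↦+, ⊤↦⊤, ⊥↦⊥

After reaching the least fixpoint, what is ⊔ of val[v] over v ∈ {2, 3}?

Iteration log — 10 steps:
  step 1. node 0  ⊔preds=0  new=0  old=⊥  +wl: 
  step 2. node 1  ⊔preds=0  new=0  old=⊥  +wl: 0
  step 3. node 2  ⊔preds=0  new=⊤  old=0  +wl: 1
  step 4. node 3  ⊔preds=⊤  new=−  old=⊥  +wl: 2
  step 5. node 4  ⊔preds=⊤  new=⊤  old=0  +wl: 
  step 6. node 0  ⊔preds=⊤  new=⊤  old=0  +wl: 
  step 7. node 1  ⊔preds=⊤  new=⊤  old=0  +wl: 0,3
  step 8. node 2  ⊔preds=⊤  new=⊤  stable
  step 9. node 0  ⊔preds=⊤  new=⊤  stable
  step 10. node 3  ⊔preds=⊤  new=−  stable

Least fixpoint reached:
  node 0: ⊤
  node 1: ⊤
  node 2: ⊤
  node 3: −
  node 4: ⊤

⊤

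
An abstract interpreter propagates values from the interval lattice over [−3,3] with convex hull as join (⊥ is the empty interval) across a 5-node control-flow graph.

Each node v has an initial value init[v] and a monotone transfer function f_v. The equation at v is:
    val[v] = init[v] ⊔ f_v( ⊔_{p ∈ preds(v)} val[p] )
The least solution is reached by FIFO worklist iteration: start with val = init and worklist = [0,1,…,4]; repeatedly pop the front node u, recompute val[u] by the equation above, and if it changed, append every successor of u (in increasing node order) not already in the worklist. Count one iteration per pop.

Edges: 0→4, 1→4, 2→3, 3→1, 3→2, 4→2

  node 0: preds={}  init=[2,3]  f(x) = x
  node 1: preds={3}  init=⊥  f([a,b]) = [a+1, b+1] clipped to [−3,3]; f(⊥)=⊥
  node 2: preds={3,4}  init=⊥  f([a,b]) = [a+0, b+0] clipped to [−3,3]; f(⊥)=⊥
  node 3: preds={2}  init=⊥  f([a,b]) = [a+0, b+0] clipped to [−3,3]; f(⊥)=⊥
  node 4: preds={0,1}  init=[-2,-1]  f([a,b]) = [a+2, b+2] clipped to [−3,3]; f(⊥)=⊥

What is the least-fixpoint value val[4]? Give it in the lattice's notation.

[-2,3]

Worklist (12 pops):
  #1 pop 0: in=⊥ → [2,3] (no change)
  #2 pop 1: in=⊥ → ⊥ (no change)
  #3 pop 2: in=[-2,-1] → [-2,-1] (was ⊥); enqueue []
  #4 pop 3: in=[-2,-1] → [-2,-1] (was ⊥); enqueue [1,2]
  #5 pop 4: in=[2,3] → [-2,3] (was [-2,-1]); enqueue []
  #6 pop 1: in=[-2,-1] → [-1,0] (was ⊥); enqueue [4]
  #7 pop 2: in=[-2,3] → [-2,3] (was [-2,-1]); enqueue [3]
  #8 pop 4: in=[-1,3] → [-2,3] (no change)
  #9 pop 3: in=[-2,3] → [-2,3] (was [-2,-1]); enqueue [1,2]
  #10 pop 1: in=[-2,3] → [-1,3] (was [-1,0]); enqueue [4]
  #11 pop 2: in=[-2,3] → [-2,3] (no change)
  #12 pop 4: in=[-1,3] → [-2,3] (no change)

Fixpoint:
  val[0] = [2,3]
  val[1] = [-1,3]
  val[2] = [-2,3]
  val[3] = [-2,3]
  val[4] = [-2,3]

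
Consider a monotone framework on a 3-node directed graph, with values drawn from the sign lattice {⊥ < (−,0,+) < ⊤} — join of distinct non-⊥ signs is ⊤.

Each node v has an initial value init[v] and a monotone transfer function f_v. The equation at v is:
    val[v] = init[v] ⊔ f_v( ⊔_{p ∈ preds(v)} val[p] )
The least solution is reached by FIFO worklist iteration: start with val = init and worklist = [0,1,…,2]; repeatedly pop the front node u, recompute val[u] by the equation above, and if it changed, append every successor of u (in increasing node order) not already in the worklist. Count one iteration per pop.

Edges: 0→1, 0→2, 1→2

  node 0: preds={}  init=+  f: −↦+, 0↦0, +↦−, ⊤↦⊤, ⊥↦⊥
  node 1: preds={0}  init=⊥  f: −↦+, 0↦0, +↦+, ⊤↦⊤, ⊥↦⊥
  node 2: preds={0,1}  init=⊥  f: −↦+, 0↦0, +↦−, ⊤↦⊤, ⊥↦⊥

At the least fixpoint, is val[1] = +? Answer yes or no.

yes

Iteration log — 3 steps:
  step 1. node 0  ⊔preds=⊥  new=+  stable
  step 2. node 1  ⊔preds=+  new=+  old=⊥  +wl: 
  step 3. node 2  ⊔preds=+  new=−  old=⊥  +wl: 

Least fixpoint reached:
  node 0: +
  node 1: +
  node 2: −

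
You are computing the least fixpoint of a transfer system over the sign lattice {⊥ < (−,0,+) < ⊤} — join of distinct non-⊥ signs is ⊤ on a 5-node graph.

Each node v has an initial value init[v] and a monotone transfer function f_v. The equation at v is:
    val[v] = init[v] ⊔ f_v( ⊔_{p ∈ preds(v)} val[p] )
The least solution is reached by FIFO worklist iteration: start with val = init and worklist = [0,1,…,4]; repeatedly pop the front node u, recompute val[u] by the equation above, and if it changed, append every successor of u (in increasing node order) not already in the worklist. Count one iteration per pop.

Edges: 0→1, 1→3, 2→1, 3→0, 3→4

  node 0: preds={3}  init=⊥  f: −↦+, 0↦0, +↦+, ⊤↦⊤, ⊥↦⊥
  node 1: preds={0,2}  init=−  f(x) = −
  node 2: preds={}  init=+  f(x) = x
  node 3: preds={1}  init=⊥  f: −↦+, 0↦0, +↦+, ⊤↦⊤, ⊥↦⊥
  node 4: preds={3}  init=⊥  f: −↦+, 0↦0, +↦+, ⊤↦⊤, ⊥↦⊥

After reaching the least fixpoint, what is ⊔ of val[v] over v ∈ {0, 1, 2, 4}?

Worklist (7 pops):
  #1 pop 0: in=⊥ → ⊥ (no change)
  #2 pop 1: in=+ → − (no change)
  #3 pop 2: in=⊥ → + (no change)
  #4 pop 3: in=− → + (was ⊥); enqueue [0]
  #5 pop 4: in=+ → + (was ⊥); enqueue []
  #6 pop 0: in=+ → + (was ⊥); enqueue [1]
  #7 pop 1: in=+ → − (no change)

Fixpoint:
  val[0] = +
  val[1] = −
  val[2] = +
  val[3] = +
  val[4] = +

⊤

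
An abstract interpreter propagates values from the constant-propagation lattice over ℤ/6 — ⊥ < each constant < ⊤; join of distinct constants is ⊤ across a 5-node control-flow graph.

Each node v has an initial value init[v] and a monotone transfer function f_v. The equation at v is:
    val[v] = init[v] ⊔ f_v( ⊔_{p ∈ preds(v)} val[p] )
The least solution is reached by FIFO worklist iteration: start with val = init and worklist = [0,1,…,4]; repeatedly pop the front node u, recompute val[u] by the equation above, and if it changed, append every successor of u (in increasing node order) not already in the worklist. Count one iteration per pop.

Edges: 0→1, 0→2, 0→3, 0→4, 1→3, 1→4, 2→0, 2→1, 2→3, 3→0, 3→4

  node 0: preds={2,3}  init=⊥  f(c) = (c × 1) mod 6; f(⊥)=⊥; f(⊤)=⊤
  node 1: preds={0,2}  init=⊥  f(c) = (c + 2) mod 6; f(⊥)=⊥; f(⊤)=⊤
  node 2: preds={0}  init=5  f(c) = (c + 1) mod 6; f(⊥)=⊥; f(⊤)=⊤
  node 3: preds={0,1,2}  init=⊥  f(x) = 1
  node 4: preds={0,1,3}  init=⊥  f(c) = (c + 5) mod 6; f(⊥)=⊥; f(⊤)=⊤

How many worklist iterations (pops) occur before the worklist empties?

10

Iteration log — 10 steps:
  step 1. node 0  ⊔preds=5  new=5  old=⊥  +wl: 
  step 2. node 1  ⊔preds=5  new=1  old=⊥  +wl: 
  step 3. node 2  ⊔preds=5  new=⊤  old=5  +wl: 0,1
  step 4. node 3  ⊔preds=⊤  new=1  old=⊥  +wl: 
  step 5. node 4  ⊔preds=⊤  new=⊤  old=⊥  +wl: 
  step 6. node 0  ⊔preds=⊤  new=⊤  old=5  +wl: 2,3,4
  step 7. node 1  ⊔preds=⊤  new=⊤  old=1  +wl: 
  step 8. node 2  ⊔preds=⊤  new=⊤  stable
  step 9. node 3  ⊔preds=⊤  new=1  stable
  step 10. node 4  ⊔preds=⊤  new=⊤  stable

Least fixpoint reached:
  node 0: ⊤
  node 1: ⊤
  node 2: ⊤
  node 3: 1
  node 4: ⊤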